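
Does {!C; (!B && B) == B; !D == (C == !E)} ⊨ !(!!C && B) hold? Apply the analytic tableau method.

Initial set: {!C; ((!B && B) == B); (!D == (C == !E)); !!(!!C && B)}.
!!(!!C && B): α-rule — add !!C, B.
!!C: drop double negation, giving C.
× closes — contains both C and !C.
All 1 branch closes.
Every branch closed, so the premises entail the conclusion.

Yes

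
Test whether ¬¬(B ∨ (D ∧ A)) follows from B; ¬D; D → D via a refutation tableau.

Initial set: {B; ¬D; (D → D); ¬¬¬(B ∨ (D ∧ A))}.
¬¬¬(B ∨ (D ∧ A)): drop double negation, giving ¬(B ∨ (D ∧ A)).
¬(B ∨ (D ∧ A)): α-rule — add ¬B, ¬(D ∧ A).
× closes — contains both B and ¬B.
All 1 branch closes.
Every branch closed, so the premises entail the conclusion.

Yes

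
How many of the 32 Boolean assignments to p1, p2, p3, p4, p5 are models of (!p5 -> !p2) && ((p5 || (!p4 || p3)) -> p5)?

18

Initial set: {((!p5 -> !p2) && ((p5 || (!p4 || p3)) -> p5))}.
((!p5 -> !p2) && ((p5 || (!p4 || p3)) -> p5)): α-rule — add (!p5 -> !p2), ((p5 || (!p4 || p3)) -> p5).
(!p5 -> !p2): β-rule — branch into !!p5  //  !p2.
  branch 1 (add !!p5):
    ((p5 || (!p4 || p3)) -> p5): β-rule — branch into !(p5 || (!p4 || p3))  //  p5.
      branch 1.1 (add !(p5 || (!p4 || p3))):
        !(p5 || (!p4 || p3)): α-rule — add !p5, !(!p4 || p3).
        × closes — contains both p5 and !p5.
      branch 1.2 (add p5):
        ○ open, literals {p5=T}.
  branch 2 (add !p2):
    ((p5 || (!p4 || p3)) -> p5): β-rule — branch into !(p5 || (!p4 || p3))  //  p5.
      branch 2.1 (add !(p5 || (!p4 || p3))):
        !(p5 || (!p4 || p3)): α-rule — add !p5, !(!p4 || p3).
        !(!p4 || p3): α-rule — add !!p4, !p3.
        ○ open, literals {p2=F, p3=F, p4=T, p5=F}.
      branch 2.2 (add p5):
        ○ open, literals {p2=F, p5=T}.
1 branch closed, 3 open.
Each open branch fixes some atoms; the unmentioned ones are free. Counting distinct full assignments: branch {p5=T} (p1, p2, p3, p4) contributes 16 new; branch {p2=F, p3=F, p4=T, p5=F} (p1) contributes 2 new; branch {p2=F, p5=T} (p1, p3, p4) contributes 0 new. Total: 18.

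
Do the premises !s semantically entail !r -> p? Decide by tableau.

Initial set: {T !s; F (!r -> p)}.
F (!r -> p): α-rule — add T !r, F p.
○ open, literals {p=F, r=F, s=F}.
0 branches closed, 1 open.
An open branch gives a countermodel: p=F, r=F, s=F (unmentioned atoms arbitrary); the premises hold there but the conclusion fails.

No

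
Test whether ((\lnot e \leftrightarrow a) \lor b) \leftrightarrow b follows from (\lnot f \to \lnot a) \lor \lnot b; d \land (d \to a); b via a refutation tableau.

Initial set: {((\lnot f \to \lnot a) \lor \lnot b); (d \land (d \to a)); b; \lnot (((\lnot e \leftrightarrow a) \lor b) \leftrightarrow b)}.
(d \land (d \to a)): α-rule — add d, (d \to a).
((\lnot f \to \lnot a) \lor \lnot b): β-rule — branch into (\lnot f \to \lnot a)  //  \lnot b.
  branch 1 (add (\lnot f \to \lnot a)):
    \lnot (((\lnot e \leftrightarrow a) \lor b) \leftrightarrow b): β-rule — branch into ((\lnot e \leftrightarrow a) \lor b), \lnot b  //  \lnot ((\lnot e \leftrightarrow a) \lor b), b.
      branch 1.1 (add ((\lnot e \leftrightarrow a) \lor b), \lnot b):
        × closes — contains both b and \lnot b.
      branch 1.2 (add \lnot ((\lnot e \leftrightarrow a) \lor b), b):
        \lnot ((\lnot e \leftrightarrow a) \lor b): α-rule — add \lnot (\lnot e \leftrightarrow a), \lnot b.
        × closes — contains both b and \lnot b.
  branch 2 (add \lnot b):
    × closes — contains both b and \lnot b.
All 3 branches close.
Every branch closed, so the premises entail the conclusion.

Yes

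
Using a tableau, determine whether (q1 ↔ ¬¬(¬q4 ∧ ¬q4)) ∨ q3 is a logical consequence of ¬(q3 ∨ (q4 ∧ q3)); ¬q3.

Initial set: {¬(q3 ∨ (q4 ∧ q3)); ¬q3; ¬((q1 ↔ ¬¬(¬q4 ∧ ¬q4)) ∨ q3)}.
¬(q3 ∨ (q4 ∧ q3)): α-rule — add ¬q3, ¬(q4 ∧ q3).
¬((q1 ↔ ¬¬(¬q4 ∧ ¬q4)) ∨ q3): α-rule — add ¬(q1 ↔ ¬¬(¬q4 ∧ ¬q4)), ¬q3.
¬(q4 ∧ q3): β-rule — branch into ¬q4  //  ¬q3.
  branch 1 (add ¬q4):
    ¬(q1 ↔ ¬¬(¬q4 ∧ ¬q4)): β-rule — branch into q1, ¬¬¬(¬q4 ∧ ¬q4)  //  ¬q1, ¬¬(¬q4 ∧ ¬q4).
      branch 1.1 (add q1, ¬¬¬(¬q4 ∧ ¬q4)):
        ¬¬¬(¬q4 ∧ ¬q4): drop double negation, giving ¬(¬q4 ∧ ¬q4).
        ¬(¬q4 ∧ ¬q4): β-rule — branch into ¬¬q4  //  ¬¬q4.
          branch 1.1.1 (add ¬¬q4):
            × closes — contains both q4 and ¬q4.
          branch 1.1.2 (add ¬¬q4):
            × closes — contains both q4 and ¬q4.
      branch 1.2 (add ¬q1, ¬¬(¬q4 ∧ ¬q4)):
        ¬¬(¬q4 ∧ ¬q4): drop double negation, giving (¬q4 ∧ ¬q4).
        (¬q4 ∧ ¬q4): α-rule — add ¬q4, ¬q4.
        ○ open, literals {q1=0, q3=0, q4=0}.
  branch 2 (add ¬q3):
    ¬(q1 ↔ ¬¬(¬q4 ∧ ¬q4)): β-rule — branch into q1, ¬¬¬(¬q4 ∧ ¬q4)  //  ¬q1, ¬¬(¬q4 ∧ ¬q4).
      branch 2.1 (add q1, ¬¬¬(¬q4 ∧ ¬q4)):
        ¬¬¬(¬q4 ∧ ¬q4): drop double negation, giving ¬(¬q4 ∧ ¬q4).
        ¬(¬q4 ∧ ¬q4): β-rule — branch into ¬¬q4  //  ¬¬q4.
          branch 2.1.1 (add ¬¬q4):
            ○ open, literals {q1=1, q3=0, q4=1}.
          branch 2.1.2 (add ¬¬q4):
            ○ open, literals {q1=1, q3=0, q4=1}.
      branch 2.2 (add ¬q1, ¬¬(¬q4 ∧ ¬q4)):
        ¬¬(¬q4 ∧ ¬q4): drop double negation, giving (¬q4 ∧ ¬q4).
        (¬q4 ∧ ¬q4): α-rule — add ¬q4, ¬q4.
        ○ open, literals {q1=0, q3=0, q4=0}.
2 branches closed, 4 open.
An open branch gives a countermodel: q1=0, q3=0, q4=0 (unmentioned atoms arbitrary); the premises hold there but the conclusion fails.

No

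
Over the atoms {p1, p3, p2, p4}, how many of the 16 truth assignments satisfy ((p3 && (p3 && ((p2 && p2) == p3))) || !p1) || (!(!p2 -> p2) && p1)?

14

Initial set: {(((p3 && (p3 && ((p2 && p2) == p3))) || !p1) || (!(!p2 -> p2) && p1))}.
(((p3 && (p3 && ((p2 && p2) == p3))) || !p1) || (!(!p2 -> p2) && p1)): β-rule — branch into ((p3 && (p3 && ((p2 && p2) == p3))) || !p1)  //  (!(!p2 -> p2) && p1).
  branch 1 (add ((p3 && (p3 && ((p2 && p2) == p3))) || !p1)):
    ((p3 && (p3 && ((p2 && p2) == p3))) || !p1): β-rule — branch into (p3 && (p3 && ((p2 && p2) == p3)))  //  !p1.
      branch 1.1 (add (p3 && (p3 && ((p2 && p2) == p3)))):
        (p3 && (p3 && ((p2 && p2) == p3))): α-rule — add p3, (p3 && ((p2 && p2) == p3)).
        (p3 && ((p2 && p2) == p3)): α-rule — add p3, ((p2 && p2) == p3).
        ((p2 && p2) == p3): β-rule — branch into (p2 && p2), p3  //  !(p2 && p2), !p3.
          branch 1.1.1 (add (p2 && p2), p3):
            (p2 && p2): α-rule — add p2, p2.
            ○ open, literals {p2=true, p3=true}.
          branch 1.1.2 (add !(p2 && p2), !p3):
            × closes — contains both p3 and !p3.
      branch 1.2 (add !p1):
        ○ open, literals {p1=false}.
  branch 2 (add (!(!p2 -> p2) && p1)):
    (!(!p2 -> p2) && p1): α-rule — add !(!p2 -> p2), p1.
    !(!p2 -> p2): α-rule — add !p2, !p2.
    ○ open, literals {p1=true, p2=false}.
1 branch closed, 3 open.
Each open branch fixes some atoms; the unmentioned ones are free. Counting distinct full assignments: branch {p2=true, p3=true} (p1, p4) contributes 4 new; branch {p1=false} (p3, p2, p4) contributes 6 new; branch {p1=true, p2=false} (p3, p4) contributes 4 new. Total: 14.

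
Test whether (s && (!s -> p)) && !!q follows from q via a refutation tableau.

No

Initial set: {T q; F ((s && (!s -> p)) && !!q)}.
F ((s && (!s -> p)) && !!q): β-rule — branch into F (s && (!s -> p))  //  F !!q.
  branch 1 (add F (s && (!s -> p))):
    F (s && (!s -> p)): β-rule — branch into F s  //  F (!s -> p).
      branch 1.1 (add F s):
        ○ open, literals {q=true, s=false}.
      branch 1.2 (add F (!s -> p)):
        F (!s -> p): α-rule — add T !s, F p.
        ○ open, literals {p=false, q=true, s=false}.
  branch 2 (add F !!q):
    F !!q: drop double negation, giving F q.
    × closes — contains both q and !q.
1 branch closed, 2 open.
An open branch gives a countermodel: q=true, s=false (unmentioned atoms arbitrary); the premises hold there but the conclusion fails.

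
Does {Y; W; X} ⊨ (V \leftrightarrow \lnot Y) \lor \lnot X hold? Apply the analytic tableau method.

No

Initial set: {T Y; T W; T X; F ((V \leftrightarrow \lnot Y) \lor \lnot X)}.
F ((V \leftrightarrow \lnot Y) \lor \lnot X): α-rule — add F (V \leftrightarrow \lnot Y), F \lnot X.
F (V \leftrightarrow \lnot Y): β-rule — branch into T V, F \lnot Y  //  F V, T \lnot Y.
  branch 1 (add T V, F \lnot Y):
    ○ open, literals {V=1, W=1, X=1, Y=1}.
  branch 2 (add F V, T \lnot Y):
    × closes — contains both Y and \lnot Y.
1 branch closed, 1 open.
An open branch gives a countermodel: V=1, W=1, X=1, Y=1 (unmentioned atoms arbitrary); the premises hold there but the conclusion fails.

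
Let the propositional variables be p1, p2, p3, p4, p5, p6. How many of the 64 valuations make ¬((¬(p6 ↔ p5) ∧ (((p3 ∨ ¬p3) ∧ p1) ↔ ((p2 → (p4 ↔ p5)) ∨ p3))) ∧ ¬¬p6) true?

56

Initial set: {¬((¬(p6 ↔ p5) ∧ (((p3 ∨ ¬p3) ∧ p1) ↔ ((p2 → (p4 ↔ p5)) ∨ p3))) ∧ ¬¬p6)}.
¬((¬(p6 ↔ p5) ∧ (((p3 ∨ ¬p3) ∧ p1) ↔ ((p2 → (p4 ↔ p5)) ∨ p3))) ∧ ¬¬p6): β-rule — branch into ¬(¬(p6 ↔ p5) ∧ (((p3 ∨ ¬p3) ∧ p1) ↔ ((p2 → (p4 ↔ p5)) ∨ p3)))  //  ¬¬¬p6.
  branch 1 (add ¬(¬(p6 ↔ p5) ∧ (((p3 ∨ ¬p3) ∧ p1) ↔ ((p2 → (p4 ↔ p5)) ∨ p3)))):
    ¬(¬(p6 ↔ p5) ∧ (((p3 ∨ ¬p3) ∧ p1) ↔ ((p2 → (p4 ↔ p5)) ∨ p3))): β-rule — branch into ¬¬(p6 ↔ p5)  //  ¬(((p3 ∨ ¬p3) ∧ p1) ↔ ((p2 → (p4 ↔ p5)) ∨ p3)).
      branch 1.1 (add ¬¬(p6 ↔ p5)):
        ¬¬(p6 ↔ p5): β-rule — branch into p6, p5  //  ¬p6, ¬p5.
          branch 1.1.1 (add p6, p5):
            ○ open, literals {p5=T, p6=T}.
          branch 1.1.2 (add ¬p6, ¬p5):
            ○ open, literals {p5=F, p6=F}.
      branch 1.2 (add ¬(((p3 ∨ ¬p3) ∧ p1) ↔ ((p2 → (p4 ↔ p5)) ∨ p3))):
        ¬(((p3 ∨ ¬p3) ∧ p1) ↔ ((p2 → (p4 ↔ p5)) ∨ p3)): β-rule — branch into ((p3 ∨ ¬p3) ∧ p1), ¬((p2 → (p4 ↔ p5)) ∨ p3)  //  ¬((p3 ∨ ¬p3) ∧ p1), ((p2 → (p4 ↔ p5)) ∨ p3).
          branch 1.2.1 (add ((p3 ∨ ¬p3) ∧ p1), ¬((p2 → (p4 ↔ p5)) ∨ p3)):
            ((p3 ∨ ¬p3) ∧ p1): α-rule — add (p3 ∨ ¬p3), p1.
            ¬((p2 → (p4 ↔ p5)) ∨ p3): α-rule — add ¬(p2 → (p4 ↔ p5)), ¬p3.
            ¬(p2 → (p4 ↔ p5)): α-rule — add p2, ¬(p4 ↔ p5).
            (p3 ∨ ¬p3): β-rule — branch into p3  //  ¬p3.
              branch 1.2.1.1 (add p3):
                × closes — contains both p3 and ¬p3.
              branch 1.2.1.2 (add ¬p3):
                ¬(p4 ↔ p5): β-rule — branch into p4, ¬p5  //  ¬p4, p5.
                  branch 1.2.1.2.1 (add p4, ¬p5):
                    ○ open, literals {p1=T, p2=T, p3=F, p4=T, p5=F}.
                  branch 1.2.1.2.2 (add ¬p4, p5):
                    ○ open, literals {p1=T, p2=T, p3=F, p4=F, p5=T}.
          branch 1.2.2 (add ¬((p3 ∨ ¬p3) ∧ p1), ((p2 → (p4 ↔ p5)) ∨ p3)):
            ¬((p3 ∨ ¬p3) ∧ p1): β-rule — branch into ¬(p3 ∨ ¬p3)  //  ¬p1.
              branch 1.2.2.1 (add ¬(p3 ∨ ¬p3)):
                ¬(p3 ∨ ¬p3): α-rule — add ¬p3, ¬¬p3.
                × closes — contains both p3 and ¬p3.
              branch 1.2.2.2 (add ¬p1):
                ((p2 → (p4 ↔ p5)) ∨ p3): β-rule — branch into (p2 → (p4 ↔ p5))  //  p3.
                  branch 1.2.2.2.1 (add (p2 → (p4 ↔ p5))):
                    (p2 → (p4 ↔ p5)): β-rule — branch into ¬p2  //  (p4 ↔ p5).
                      branch 1.2.2.2.1.1 (add ¬p2):
                        ○ open, literals {p1=F, p2=F}.
                      branch 1.2.2.2.1.2 (add (p4 ↔ p5)):
                        (p4 ↔ p5): β-rule — branch into p4, p5  //  ¬p4, ¬p5.
                          branch 1.2.2.2.1.2.1 (add p4, p5):
                            ○ open, literals {p1=F, p4=T, p5=T}.
                          branch 1.2.2.2.1.2.2 (add ¬p4, ¬p5):
                            ○ open, literals {p1=F, p4=F, p5=F}.
                  branch 1.2.2.2.2 (add p3):
                    ○ open, literals {p1=F, p3=T}.
  branch 2 (add ¬¬¬p6):
    ¬¬¬p6: drop double negation, giving ¬p6.
    ○ open, literals {p6=F}.
2 branches closed, 9 open.
Each open branch fixes some atoms; the unmentioned ones are free. Counting distinct full assignments: branch {p5=T, p6=T} (p1, p2, p3, p4) contributes 16 new; branch {p5=F, p6=F} (p1, p2, p3, p4) contributes 16 new; branch {p1=T, p2=T, p3=F, p4=T, p5=F} (p6) contributes 1 new; branch {p1=T, p2=T, p3=F, p4=F, p5=T} (p6) contributes 1 new; branch {p1=F, p2=F} (p3, p4, p5, p6) contributes 8 new; branch {p1=F, p4=T, p5=T} (p2, p3, p6) contributes 2 new; branch {p1=F, p4=F, p5=F} (p2, p3, p6) contributes 2 new; branch {p1=F, p3=T} (p2, p4, p5, p6) contributes 2 new; branch {p6=F} (p1, p2, p3, p4, p5) contributes 8 new. Total: 56.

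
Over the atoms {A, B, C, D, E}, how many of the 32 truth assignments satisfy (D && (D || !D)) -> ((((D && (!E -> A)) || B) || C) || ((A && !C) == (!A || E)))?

Initial set: {((D && (D || !D)) -> ((((D && (!E -> A)) || B) || C) || ((A && !C) == (!A || E))))}.
((D && (D || !D)) -> ((((D && (!E -> A)) || B) || C) || ((A && !C) == (!A || E)))): β-rule — branch into !(D && (D || !D))  //  ((((D && (!E -> A)) || B) || C) || ((A && !C) == (!A || E))).
  branch 1 (add !(D && (D || !D))):
    !(D && (D || !D)): β-rule — branch into !D  //  !(D || !D).
      branch 1.1 (add !D):
        ○ open, literals {D=F}.
      branch 1.2 (add !(D || !D)):
        !(D || !D): α-rule — add !D, !!D.
        × closes — contains both D and !D.
  branch 2 (add ((((D && (!E -> A)) || B) || C) || ((A && !C) == (!A || E)))):
    ((((D && (!E -> A)) || B) || C) || ((A && !C) == (!A || E))): β-rule — branch into (((D && (!E -> A)) || B) || C)  //  ((A && !C) == (!A || E)).
      branch 2.1 (add (((D && (!E -> A)) || B) || C)):
        (((D && (!E -> A)) || B) || C): β-rule — branch into ((D && (!E -> A)) || B)  //  C.
          branch 2.1.1 (add ((D && (!E -> A)) || B)):
            ((D && (!E -> A)) || B): β-rule — branch into (D && (!E -> A))  //  B.
              branch 2.1.1.1 (add (D && (!E -> A))):
                (D && (!E -> A)): α-rule — add D, (!E -> A).
                (!E -> A): β-rule — branch into !!E  //  A.
                  branch 2.1.1.1.1 (add !!E):
                    ○ open, literals {D=T, E=T}.
                  branch 2.1.1.1.2 (add A):
                    ○ open, literals {A=T, D=T}.
              branch 2.1.1.2 (add B):
                ○ open, literals {B=T}.
          branch 2.1.2 (add C):
            ○ open, literals {C=T}.
      branch 2.2 (add ((A && !C) == (!A || E))):
        ((A && !C) == (!A || E)): β-rule — branch into (A && !C), (!A || E)  //  !(A && !C), !(!A || E).
          branch 2.2.1 (add (A && !C), (!A || E)):
            (A && !C): α-rule — add A, !C.
            (!A || E): β-rule — branch into !A  //  E.
              branch 2.2.1.1 (add !A):
                × closes — contains both A and !A.
              branch 2.2.1.2 (add E):
                ○ open, literals {A=T, C=F, E=T}.
          branch 2.2.2 (add !(A && !C), !(!A || E)):
            !(!A || E): α-rule — add !!A, !E.
            !(A && !C): β-rule — branch into !A  //  !!C.
              branch 2.2.2.1 (add !A):
                × closes — contains both A and !A.
              branch 2.2.2.2 (add !!C):
                ○ open, literals {A=T, C=T, E=F}.
3 branches closed, 7 open.
Each open branch fixes some atoms; the unmentioned ones are free. Counting distinct full assignments: branch {D=F} (A, B, C, E) contributes 16 new; branch {D=T, E=T} (A, B, C) contributes 8 new; branch {A=T, D=T} (B, C, E) contributes 4 new; branch {B=T} (A, C, D, E) contributes 2 new; branch {C=T} (A, B, D, E) contributes 1 new; branch {A=T, C=F, E=T} (B, D) contributes 0 new; branch {A=T, C=T, E=F} (B, D) contributes 0 new. Total: 31.

31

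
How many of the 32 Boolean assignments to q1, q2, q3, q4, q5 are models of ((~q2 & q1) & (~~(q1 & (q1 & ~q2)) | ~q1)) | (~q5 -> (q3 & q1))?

22

Initial set: {(((~q2 & q1) & (~~(q1 & (q1 & ~q2)) | ~q1)) | (~q5 -> (q3 & q1)))}.
(((~q2 & q1) & (~~(q1 & (q1 & ~q2)) | ~q1)) | (~q5 -> (q3 & q1))): β-rule — branch into ((~q2 & q1) & (~~(q1 & (q1 & ~q2)) | ~q1))  //  (~q5 -> (q3 & q1)).
  branch 1 (add ((~q2 & q1) & (~~(q1 & (q1 & ~q2)) | ~q1))):
    ((~q2 & q1) & (~~(q1 & (q1 & ~q2)) | ~q1)): α-rule — add (~q2 & q1), (~~(q1 & (q1 & ~q2)) | ~q1).
    (~q2 & q1): α-rule — add ~q2, q1.
    (~~(q1 & (q1 & ~q2)) | ~q1): β-rule — branch into ~~(q1 & (q1 & ~q2))  //  ~q1.
      branch 1.1 (add ~~(q1 & (q1 & ~q2))):
        ~~(q1 & (q1 & ~q2)): drop double negation, giving (q1 & (q1 & ~q2)).
        (q1 & (q1 & ~q2)): α-rule — add q1, (q1 & ~q2).
        (q1 & ~q2): α-rule — add q1, ~q2.
        ○ open, literals {q1=T, q2=F}.
      branch 1.2 (add ~q1):
        × closes — contains both q1 and ~q1.
  branch 2 (add (~q5 -> (q3 & q1))):
    (~q5 -> (q3 & q1)): β-rule — branch into ~~q5  //  (q3 & q1).
      branch 2.1 (add ~~q5):
        ○ open, literals {q5=T}.
      branch 2.2 (add (q3 & q1)):
        (q3 & q1): α-rule — add q3, q1.
        ○ open, literals {q1=T, q3=T}.
1 branch closed, 3 open.
Each open branch fixes some atoms; the unmentioned ones are free. Counting distinct full assignments: branch {q1=T, q2=F} (q3, q4, q5) contributes 8 new; branch {q5=T} (q1, q2, q3, q4) contributes 12 new; branch {q1=T, q3=T} (q2, q4, q5) contributes 2 new. Total: 22.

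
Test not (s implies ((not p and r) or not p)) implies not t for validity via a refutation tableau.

Not valid

Assume the negation and expand:
Initial set: {F (not (s implies ((not p and r) or not p)) implies not t)}.
F (not (s implies ((not p and r) or not p)) implies not t): α-rule — add T not (s implies ((not p and r) or not p)), F not t.
T not (s implies ((not p and r) or not p)): α-rule — add T s, F ((not p and r) or not p).
F ((not p and r) or not p): α-rule — add F (not p and r), F not p.
F (not p and r): β-rule — branch into F not p  //  F r.
  branch 1 (add F not p):
    ○ open, literals {p=1, s=1, t=1}.
  branch 2 (add F r):
    ○ open, literals {p=1, r=0, s=1, t=1}.
0 branches closed, 2 open.
An open branch gives a countermodel: p=1, s=1, t=1 (unmentioned atoms arbitrary); under it the original formula is false.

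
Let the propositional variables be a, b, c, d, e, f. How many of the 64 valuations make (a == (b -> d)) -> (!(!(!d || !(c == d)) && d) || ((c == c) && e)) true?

Initial set: {T ((a == (b -> d)) -> (!(!(!d || !(c == d)) && d) || ((c == c) && e)))}.
T ((a == (b -> d)) -> (!(!(!d || !(c == d)) && d) || ((c == c) && e))): β-rule — branch into F (a == (b -> d))  //  T (!(!(!d || !(c == d)) && d) || ((c == c) && e)).
  branch 1 (add F (a == (b -> d))):
    F (a == (b -> d)): β-rule — branch into T a, F (b -> d)  //  F a, T (b -> d).
      branch 1.1 (add T a, F (b -> d)):
        F (b -> d): α-rule — add T b, F d.
        ○ open, literals {a=true, b=true, d=false}.
      branch 1.2 (add F a, T (b -> d)):
        T (b -> d): β-rule — branch into F b  //  T d.
          branch 1.2.1 (add F b):
            ○ open, literals {a=false, b=false}.
          branch 1.2.2 (add T d):
            ○ open, literals {a=false, d=true}.
  branch 2 (add T (!(!(!d || !(c == d)) && d) || ((c == c) && e))):
    T (!(!(!d || !(c == d)) && d) || ((c == c) && e)): β-rule — branch into T !(!(!d || !(c == d)) && d)  //  T ((c == c) && e).
      branch 2.1 (add T !(!(!d || !(c == d)) && d)):
        T !(!(!d || !(c == d)) && d): β-rule — branch into F !(!d || !(c == d))  //  F d.
          branch 2.1.1 (add F !(!d || !(c == d))):
            F !(!d || !(c == d)): β-rule — branch into T !d  //  T !(c == d).
              branch 2.1.1.1 (add T !d):
                ○ open, literals {d=false}.
              branch 2.1.1.2 (add T !(c == d)):
                T !(c == d): β-rule — branch into T c, F d  //  F c, T d.
                  branch 2.1.1.2.1 (add T c, F d):
                    ○ open, literals {c=true, d=false}.
                  branch 2.1.1.2.2 (add F c, T d):
                    ○ open, literals {c=false, d=true}.
          branch 2.1.2 (add F d):
            ○ open, literals {d=false}.
      branch 2.2 (add T ((c == c) && e)):
        T ((c == c) && e): α-rule — add T (c == c), T e.
        T (c == c): β-rule — branch into T c, T c  //  F c, F c.
          branch 2.2.1 (add T c, T c):
            ○ open, literals {c=true, e=true}.
          branch 2.2.2 (add F c, F c):
            ○ open, literals {c=false, e=true}.
0 branches closed, 9 open.
Each open branch fixes some atoms; the unmentioned ones are free. Counting distinct full assignments: branch {a=true, b=true, d=false} (c, e, f) contributes 8 new; branch {a=false, b=false} (c, d, e, f) contributes 16 new; branch {a=false, d=true} (b, c, e, f) contributes 8 new; branch {d=false} (a, b, c, e, f) contributes 16 new; branch {c=true, d=false} (a, b, e, f) contributes 0 new; branch {c=false, d=true} (a, b, e, f) contributes 8 new; branch {d=false} (a, b, c, e, f) contributes 0 new; branch {c=true, e=true} (a, b, d, f) contributes 4 new; branch {c=false, e=true} (a, b, d, f) contributes 0 new. Total: 60.

60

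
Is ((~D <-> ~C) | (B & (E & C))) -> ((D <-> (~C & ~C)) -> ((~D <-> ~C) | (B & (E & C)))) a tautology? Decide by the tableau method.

Assume the negation and expand:
Initial set: {~(((~D <-> ~C) | (B & (E & C))) -> ((D <-> (~C & ~C)) -> ((~D <-> ~C) | (B & (E & C)))))}.
~(((~D <-> ~C) | (B & (E & C))) -> ((D <-> (~C & ~C)) -> ((~D <-> ~C) | (B & (E & C))))): α-rule — add ((~D <-> ~C) | (B & (E & C))), ~((D <-> (~C & ~C)) -> ((~D <-> ~C) | (B & (E & C)))).
~((D <-> (~C & ~C)) -> ((~D <-> ~C) | (B & (E & C)))): α-rule — add (D <-> (~C & ~C)), ~((~D <-> ~C) | (B & (E & C))).
~((~D <-> ~C) | (B & (E & C))): α-rule — add ~(~D <-> ~C), ~(B & (E & C)).
((~D <-> ~C) | (B & (E & C))): β-rule — branch into (~D <-> ~C)  //  (B & (E & C)).
  branch 1 (add (~D <-> ~C)):
    (D <-> (~C & ~C)): β-rule — branch into D, (~C & ~C)  //  ~D, ~(~C & ~C).
      branch 1.1 (add D, (~C & ~C)):
        (~C & ~C): α-rule — add ~C, ~C.
        ~(~D <-> ~C): β-rule — branch into ~D, ~~C  //  ~~D, ~C.
          branch 1.1.1 (add ~D, ~~C):
            × closes — contains both D and ~D.
          branch 1.1.2 (add ~~D, ~C):
            ~(B & (E & C)): β-rule — branch into ~B  //  ~(E & C).
              branch 1.1.2.1 (add ~B):
                (~D <-> ~C): β-rule — branch into ~D, ~C  //  ~~D, ~~C.
                  branch 1.1.2.1.1 (add ~D, ~C):
                    × closes — contains both D and ~D.
                  branch 1.1.2.1.2 (add ~~D, ~~C):
                    × closes — contains both C and ~C.
              branch 1.1.2.2 (add ~(E & C)):
                (~D <-> ~C): β-rule — branch into ~D, ~C  //  ~~D, ~~C.
                  branch 1.1.2.2.1 (add ~D, ~C):
                    × closes — contains both D and ~D.
                  branch 1.1.2.2.2 (add ~~D, ~~C):
                    × closes — contains both C and ~C.
      branch 1.2 (add ~D, ~(~C & ~C)):
        ~(~D <-> ~C): β-rule — branch into ~D, ~~C  //  ~~D, ~C.
          branch 1.2.1 (add ~D, ~~C):
            ~(B & (E & C)): β-rule — branch into ~B  //  ~(E & C).
              branch 1.2.1.1 (add ~B):
                (~D <-> ~C): β-rule — branch into ~D, ~C  //  ~~D, ~~C.
                  branch 1.2.1.1.1 (add ~D, ~C):
                    × closes — contains both C and ~C.
                  branch 1.2.1.1.2 (add ~~D, ~~C):
                    × closes — contains both D and ~D.
              branch 1.2.1.2 (add ~(E & C)):
                (~D <-> ~C): β-rule — branch into ~D, ~C  //  ~~D, ~~C.
                  branch 1.2.1.2.1 (add ~D, ~C):
                    × closes — contains both C and ~C.
                  branch 1.2.1.2.2 (add ~~D, ~~C):
                    × closes — contains both D and ~D.
          branch 1.2.2 (add ~~D, ~C):
            × closes — contains both D and ~D.
  branch 2 (add (B & (E & C))):
    (B & (E & C)): α-rule — add B, (E & C).
    (E & C): α-rule — add E, C.
    (D <-> (~C & ~C)): β-rule — branch into D, (~C & ~C)  //  ~D, ~(~C & ~C).
      branch 2.1 (add D, (~C & ~C)):
        (~C & ~C): α-rule — add ~C, ~C.
        × closes — contains both C and ~C.
      branch 2.2 (add ~D, ~(~C & ~C)):
        ~(~D <-> ~C): β-rule — branch into ~D, ~~C  //  ~~D, ~C.
          branch 2.2.1 (add ~D, ~~C):
            ~(B & (E & C)): β-rule — branch into ~B  //  ~(E & C).
              branch 2.2.1.1 (add ~B):
                × closes — contains both B and ~B.
              branch 2.2.1.2 (add ~(E & C)):
                ~(~C & ~C): β-rule — branch into ~~C  //  ~~C.
                  branch 2.2.1.2.1 (add ~~C):
                    ~(E & C): β-rule — branch into ~E  //  ~C.
                      branch 2.2.1.2.1.1 (add ~E):
                        × closes — contains both E and ~E.
                      branch 2.2.1.2.1.2 (add ~C):
                        × closes — contains both C and ~C.
                  branch 2.2.1.2.2 (add ~~C):
                    ~(E & C): β-rule — branch into ~E  //  ~C.
                      branch 2.2.1.2.2.1 (add ~E):
                        × closes — contains both E and ~E.
                      branch 2.2.1.2.2.2 (add ~C):
                        × closes — contains both C and ~C.
          branch 2.2.2 (add ~~D, ~C):
            × closes — contains both D and ~D.
All 17 branches close.
Every branch closed, so the negation is unsatisfiable and the formula is valid.

Valid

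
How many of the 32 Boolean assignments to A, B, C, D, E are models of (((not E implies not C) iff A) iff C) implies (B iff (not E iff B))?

Initial set: {T ((((not E implies not C) iff A) iff C) implies (B iff (not E iff B)))}.
T ((((not E implies not C) iff A) iff C) implies (B iff (not E iff B))): β-rule — branch into F (((not E implies not C) iff A) iff C)  //  T (B iff (not E iff B)).
  branch 1 (add F (((not E implies not C) iff A) iff C)):
    F (((not E implies not C) iff A) iff C): β-rule — branch into T ((not E implies not C) iff A), F C  //  F ((not E implies not C) iff A), T C.
      branch 1.1 (add T ((not E implies not C) iff A), F C):
        T ((not E implies not C) iff A): β-rule — branch into T (not E implies not C), T A  //  F (not E implies not C), F A.
          branch 1.1.1 (add T (not E implies not C), T A):
            T (not E implies not C): β-rule — branch into F not E  //  T not C.
              branch 1.1.1.1 (add F not E):
                ○ open, literals {A=true, C=false, E=true}.
              branch 1.1.1.2 (add T not C):
                ○ open, literals {A=true, C=false}.
          branch 1.1.2 (add F (not E implies not C), F A):
            F (not E implies not C): α-rule — add T not E, F not C.
            × closes — contains both C and not C.
      branch 1.2 (add F ((not E implies not C) iff A), T C):
        F ((not E implies not C) iff A): β-rule — branch into T (not E implies not C), F A  //  F (not E implies not C), T A.
          branch 1.2.1 (add T (not E implies not C), F A):
            T (not E implies not C): β-rule — branch into F not E  //  T not C.
              branch 1.2.1.1 (add F not E):
                ○ open, literals {A=false, C=true, E=true}.
              branch 1.2.1.2 (add T not C):
                × closes — contains both C and not C.
          branch 1.2.2 (add F (not E implies not C), T A):
            F (not E implies not C): α-rule — add T not E, F not C.
            ○ open, literals {A=true, C=true, E=false}.
  branch 2 (add T (B iff (not E iff B))):
    T (B iff (not E iff B)): β-rule — branch into T B, T (not E iff B)  //  F B, F (not E iff B).
      branch 2.1 (add T B, T (not E iff B)):
        T (not E iff B): β-rule — branch into T not E, T B  //  F not E, F B.
          branch 2.1.1 (add T not E, T B):
            ○ open, literals {B=true, E=false}.
          branch 2.1.2 (add F not E, F B):
            × closes — contains both B and not B.
      branch 2.2 (add F B, F (not E iff B)):
        F (not E iff B): β-rule — branch into T not E, F B  //  F not E, T B.
          branch 2.2.1 (add T not E, F B):
            ○ open, literals {B=false, E=false}.
          branch 2.2.2 (add F not E, T B):
            × closes — contains both B and not B.
4 branches closed, 6 open.
Each open branch fixes some atoms; the unmentioned ones are free. Counting distinct full assignments: branch {A=true, C=false, E=true} (B, D) contributes 4 new; branch {A=true, C=false} (B, D, E) contributes 4 new; branch {A=false, C=true, E=true} (B, D) contributes 4 new; branch {A=true, C=true, E=false} (B, D) contributes 4 new; branch {B=true, E=false} (A, C, D) contributes 4 new; branch {B=false, E=false} (A, C, D) contributes 4 new. Total: 24.

24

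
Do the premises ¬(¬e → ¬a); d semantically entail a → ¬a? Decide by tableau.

Initial set: {¬(¬e → ¬a); d; ¬(a → ¬a)}.
¬(¬e → ¬a): α-rule — add ¬e, ¬¬a.
¬(a → ¬a): α-rule — add a, ¬¬a.
○ open, literals {a=1, d=1, e=0}.
0 branches closed, 1 open.
An open branch gives a countermodel: a=1, d=1, e=0 (unmentioned atoms arbitrary); the premises hold there but the conclusion fails.

No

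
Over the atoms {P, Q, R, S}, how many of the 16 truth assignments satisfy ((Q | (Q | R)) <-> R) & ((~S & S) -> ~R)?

Initial set: {(((Q | (Q | R)) <-> R) & ((~S & S) -> ~R))}.
(((Q | (Q | R)) <-> R) & ((~S & S) -> ~R)): α-rule — add ((Q | (Q | R)) <-> R), ((~S & S) -> ~R).
((Q | (Q | R)) <-> R): β-rule — branch into (Q | (Q | R)), R  //  ~(Q | (Q | R)), ~R.
  branch 1 (add (Q | (Q | R)), R):
    ((~S & S) -> ~R): β-rule — branch into ~(~S & S)  //  ~R.
      branch 1.1 (add ~(~S & S)):
        (Q | (Q | R)): β-rule — branch into Q  //  (Q | R).
          branch 1.1.1 (add Q):
            ~(~S & S): β-rule — branch into ~~S  //  ~S.
              branch 1.1.1.1 (add ~~S):
                ○ open, literals {Q=1, R=1, S=1}.
              branch 1.1.1.2 (add ~S):
                ○ open, literals {Q=1, R=1, S=0}.
          branch 1.1.2 (add (Q | R)):
            ~(~S & S): β-rule — branch into ~~S  //  ~S.
              branch 1.1.2.1 (add ~~S):
                (Q | R): β-rule — branch into Q  //  R.
                  branch 1.1.2.1.1 (add Q):
                    ○ open, literals {Q=1, R=1, S=1}.
                  branch 1.1.2.1.2 (add R):
                    ○ open, literals {R=1, S=1}.
              branch 1.1.2.2 (add ~S):
                (Q | R): β-rule — branch into Q  //  R.
                  branch 1.1.2.2.1 (add Q):
                    ○ open, literals {Q=1, R=1, S=0}.
                  branch 1.1.2.2.2 (add R):
                    ○ open, literals {R=1, S=0}.
      branch 1.2 (add ~R):
        × closes — contains both R and ~R.
  branch 2 (add ~(Q | (Q | R)), ~R):
    ~(Q | (Q | R)): α-rule — add ~Q, ~(Q | R).
    ~(Q | R): α-rule — add ~Q, ~R.
    ((~S & S) -> ~R): β-rule — branch into ~(~S & S)  //  ~R.
      branch 2.1 (add ~(~S & S)):
        ~(~S & S): β-rule — branch into ~~S  //  ~S.
          branch 2.1.1 (add ~~S):
            ○ open, literals {Q=0, R=0, S=1}.
          branch 2.1.2 (add ~S):
            ○ open, literals {Q=0, R=0, S=0}.
      branch 2.2 (add ~R):
        ○ open, literals {Q=0, R=0}.
1 branch closed, 9 open.
Each open branch fixes some atoms; the unmentioned ones are free. Counting distinct full assignments: branch {Q=1, R=1, S=1} (P) contributes 2 new; branch {Q=1, R=1, S=0} (P) contributes 2 new; branch {Q=1, R=1, S=1} (P) contributes 0 new; branch {R=1, S=1} (P, Q) contributes 2 new; branch {Q=1, R=1, S=0} (P) contributes 0 new; branch {R=1, S=0} (P, Q) contributes 2 new; branch {Q=0, R=0, S=1} (P) contributes 2 new; branch {Q=0, R=0, S=0} (P) contributes 2 new; branch {Q=0, R=0} (P, S) contributes 0 new. Total: 12.

12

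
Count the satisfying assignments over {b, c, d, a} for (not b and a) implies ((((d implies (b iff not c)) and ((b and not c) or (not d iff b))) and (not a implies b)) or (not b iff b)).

13

Initial set: {T ((not b and a) implies ((((d implies (b iff not c)) and ((b and not c) or (not d iff b))) and (not a implies b)) or (not b iff b)))}.
T ((not b and a) implies ((((d implies (b iff not c)) and ((b and not c) or (not d iff b))) and (not a implies b)) or (not b iff b))): β-rule — branch into F (not b and a)  //  T ((((d implies (b iff not c)) and ((b and not c) or (not d iff b))) and (not a implies b)) or (not b iff b)).
  branch 1 (add F (not b and a)):
    F (not b and a): β-rule — branch into F not b  //  F a.
      branch 1.1 (add F not b):
        ○ open, literals {b=1}.
      branch 1.2 (add F a):
        ○ open, literals {a=0}.
  branch 2 (add T ((((d implies (b iff not c)) and ((b and not c) or (not d iff b))) and (not a implies b)) or (not b iff b))):
    T ((((d implies (b iff not c)) and ((b and not c) or (not d iff b))) and (not a implies b)) or (not b iff b)): β-rule — branch into T (((d implies (b iff not c)) and ((b and not c) or (not d iff b))) and (not a implies b))  //  T (not b iff b).
      branch 2.1 (add T (((d implies (b iff not c)) and ((b and not c) or (not d iff b))) and (not a implies b))):
        T (((d implies (b iff not c)) and ((b and not c) or (not d iff b))) and (not a implies b)): α-rule — add T ((d implies (b iff not c)) and ((b and not c) or (not d iff b))), T (not a implies b).
        T ((d implies (b iff not c)) and ((b and not c) or (not d iff b))): α-rule — add T (d implies (b iff not c)), T ((b and not c) or (not d iff b)).
        T (not a implies b): β-rule — branch into F not a  //  T b.
          branch 2.1.1 (add F not a):
            T (d implies (b iff not c)): β-rule — branch into F d  //  T (b iff not c).
              branch 2.1.1.1 (add F d):
                T ((b and not c) or (not d iff b)): β-rule — branch into T (b and not c)  //  T (not d iff b).
                  branch 2.1.1.1.1 (add T (b and not c)):
                    T (b and not c): α-rule — add T b, T not c.
                    ○ open, literals {a=1, b=1, c=0, d=0}.
                  branch 2.1.1.1.2 (add T (not d iff b)):
                    T (not d iff b): β-rule — branch into T not d, T b  //  F not d, F b.
                      branch 2.1.1.1.2.1 (add T not d, T b):
                        ○ open, literals {a=1, b=1, d=0}.
                      branch 2.1.1.1.2.2 (add F not d, F b):
                        × closes — contains both d and not d.
              branch 2.1.1.2 (add T (b iff not c)):
                T ((b and not c) or (not d iff b)): β-rule — branch into T (b and not c)  //  T (not d iff b).
                  branch 2.1.1.2.1 (add T (b and not c)):
                    T (b and not c): α-rule — add T b, T not c.
                    T (b iff not c): β-rule — branch into T b, T not c  //  F b, F not c.
                      branch 2.1.1.2.1.1 (add T b, T not c):
                        ○ open, literals {a=1, b=1, c=0}.
                      branch 2.1.1.2.1.2 (add F b, F not c):
                        × closes — contains both b and not b.
                  branch 2.1.1.2.2 (add T (not d iff b)):
                    T (b iff not c): β-rule — branch into T b, T not c  //  F b, F not c.
                      branch 2.1.1.2.2.1 (add T b, T not c):
                        T (not d iff b): β-rule — branch into T not d, T b  //  F not d, F b.
                          branch 2.1.1.2.2.1.1 (add T not d, T b):
                            ○ open, literals {a=1, b=1, c=0, d=0}.
                          branch 2.1.1.2.2.1.2 (add F not d, F b):
                            × closes — contains both b and not b.
                      branch 2.1.1.2.2.2 (add F b, F not c):
                        T (not d iff b): β-rule — branch into T not d, T b  //  F not d, F b.
                          branch 2.1.1.2.2.2.1 (add T not d, T b):
                            × closes — contains both b and not b.
                          branch 2.1.1.2.2.2.2 (add F not d, F b):
                            ○ open, literals {a=1, b=0, c=1, d=1}.
          branch 2.1.2 (add T b):
            T (d implies (b iff not c)): β-rule — branch into F d  //  T (b iff not c).
              branch 2.1.2.1 (add F d):
                T ((b and not c) or (not d iff b)): β-rule — branch into T (b and not c)  //  T (not d iff b).
                  branch 2.1.2.1.1 (add T (b and not c)):
                    T (b and not c): α-rule — add T b, T not c.
                    ○ open, literals {b=1, c=0, d=0}.
                  branch 2.1.2.1.2 (add T (not d iff b)):
                    T (not d iff b): β-rule — branch into T not d, T b  //  F not d, F b.
                      branch 2.1.2.1.2.1 (add T not d, T b):
                        ○ open, literals {b=1, d=0}.
                      branch 2.1.2.1.2.2 (add F not d, F b):
                        × closes — contains both d and not d.
              branch 2.1.2.2 (add T (b iff not c)):
                T ((b and not c) or (not d iff b)): β-rule — branch into T (b and not c)  //  T (not d iff b).
                  branch 2.1.2.2.1 (add T (b and not c)):
                    T (b and not c): α-rule — add T b, T not c.
                    T (b iff not c): β-rule — branch into T b, T not c  //  F b, F not c.
                      branch 2.1.2.2.1.1 (add T b, T not c):
                        ○ open, literals {b=1, c=0}.
                      branch 2.1.2.2.1.2 (add F b, F not c):
                        × closes — contains both b and not b.
                  branch 2.1.2.2.2 (add T (not d iff b)):
                    T (b iff not c): β-rule — branch into T b, T not c  //  F b, F not c.
                      branch 2.1.2.2.2.1 (add T b, T not c):
                        T (not d iff b): β-rule — branch into T not d, T b  //  F not d, F b.
                          branch 2.1.2.2.2.1.1 (add T not d, T b):
                            ○ open, literals {b=1, c=0, d=0}.
                          branch 2.1.2.2.2.1.2 (add F not d, F b):
                            × closes — contains both b and not b.
                      branch 2.1.2.2.2.2 (add F b, F not c):
                        × closes — contains both b and not b.
      branch 2.2 (add T (not b iff b)):
        T (not b iff b): β-rule — branch into T not b, T b  //  F not b, F b.
          branch 2.2.1 (add T not b, T b):
            × closes — contains both b and not b.
          branch 2.2.2 (add F not b, F b):
            × closes — contains both b and not b.
10 branches closed, 11 open.
Each open branch fixes some atoms; the unmentioned ones are free. Counting distinct full assignments: branch {b=1} (c, d, a) contributes 8 new; branch {a=0} (b, c, d) contributes 4 new; branch {a=1, b=1, c=0, d=0} (none free) contributes 0 new; branch {a=1, b=1, d=0} (c) contributes 0 new; branch {a=1, b=1, c=0} (d) contributes 0 new; branch {a=1, b=1, c=0, d=0} (none free) contributes 0 new; branch {a=1, b=0, c=1, d=1} (none free) contributes 1 new; branch {b=1, c=0, d=0} (a) contributes 0 new; branch {b=1, d=0} (c, a) contributes 0 new; branch {b=1, c=0} (d, a) contributes 0 new; branch {b=1, c=0, d=0} (a) contributes 0 new. Total: 13.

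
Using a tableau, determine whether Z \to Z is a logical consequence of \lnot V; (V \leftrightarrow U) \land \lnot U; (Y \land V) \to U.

Initial set: {T \lnot V; T ((V \leftrightarrow U) \land \lnot U); T ((Y \land V) \to U); F (Z \to Z)}.
T ((V \leftrightarrow U) \land \lnot U): α-rule — add T (V \leftrightarrow U), T \lnot U.
F (Z \to Z): α-rule — add T Z, F Z.
× closes — contains both Z and \lnot Z.
All 1 branch closes.
Every branch closed, so the premises entail the conclusion.

Yes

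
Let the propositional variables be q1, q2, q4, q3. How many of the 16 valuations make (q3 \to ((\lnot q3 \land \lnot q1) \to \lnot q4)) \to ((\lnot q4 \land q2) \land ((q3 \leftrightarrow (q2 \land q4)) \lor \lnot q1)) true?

Initial set: {((q3 \to ((\lnot q3 \land \lnot q1) \to \lnot q4)) \to ((\lnot q4 \land q2) \land ((q3 \leftrightarrow (q2 \land q4)) \lor \lnot q1)))}.
((q3 \to ((\lnot q3 \land \lnot q1) \to \lnot q4)) \to ((\lnot q4 \land q2) \land ((q3 \leftrightarrow (q2 \land q4)) \lor \lnot q1))): β-rule — branch into \lnot (q3 \to ((\lnot q3 \land \lnot q1) \to \lnot q4))  //  ((\lnot q4 \land q2) \land ((q3 \leftrightarrow (q2 \land q4)) \lor \lnot q1)).
  branch 1 (add \lnot (q3 \to ((\lnot q3 \land \lnot q1) \to \lnot q4))):
    \lnot (q3 \to ((\lnot q3 \land \lnot q1) \to \lnot q4)): α-rule — add q3, \lnot ((\lnot q3 \land \lnot q1) \to \lnot q4).
    \lnot ((\lnot q3 \land \lnot q1) \to \lnot q4): α-rule — add (\lnot q3 \land \lnot q1), \lnot \lnot q4.
    (\lnot q3 \land \lnot q1): α-rule — add \lnot q3, \lnot q1.
    × closes — contains both q3 and \lnot q3.
  branch 2 (add ((\lnot q4 \land q2) \land ((q3 \leftrightarrow (q2 \land q4)) \lor \lnot q1))):
    ((\lnot q4 \land q2) \land ((q3 \leftrightarrow (q2 \land q4)) \lor \lnot q1)): α-rule — add (\lnot q4 \land q2), ((q3 \leftrightarrow (q2 \land q4)) \lor \lnot q1).
    (\lnot q4 \land q2): α-rule — add \lnot q4, q2.
    ((q3 \leftrightarrow (q2 \land q4)) \lor \lnot q1): β-rule — branch into (q3 \leftrightarrow (q2 \land q4))  //  \lnot q1.
      branch 2.1 (add (q3 \leftrightarrow (q2 \land q4))):
        (q3 \leftrightarrow (q2 \land q4)): β-rule — branch into q3, (q2 \land q4)  //  \lnot q3, \lnot (q2 \land q4).
          branch 2.1.1 (add q3, (q2 \land q4)):
            (q2 \land q4): α-rule — add q2, q4.
            × closes — contains both q4 and \lnot q4.
          branch 2.1.2 (add \lnot q3, \lnot (q2 \land q4)):
            \lnot (q2 \land q4): β-rule — branch into \lnot q2  //  \lnot q4.
              branch 2.1.2.1 (add \lnot q2):
                × closes — contains both q2 and \lnot q2.
              branch 2.1.2.2 (add \lnot q4):
                ○ open, literals {q2=true, q3=false, q4=false}.
      branch 2.2 (add \lnot q1):
        ○ open, literals {q1=false, q2=true, q4=false}.
3 branches closed, 2 open.
Each open branch fixes some atoms; the unmentioned ones are free. Counting distinct full assignments: branch {q2=true, q3=false, q4=false} (q1) contributes 2 new; branch {q1=false, q2=true, q4=false} (q3) contributes 1 new. Total: 3.

3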